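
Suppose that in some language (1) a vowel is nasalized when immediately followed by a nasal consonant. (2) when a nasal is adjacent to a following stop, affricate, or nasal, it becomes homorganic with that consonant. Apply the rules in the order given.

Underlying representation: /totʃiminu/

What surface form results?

Rule 1: /i/ before nasal /m/ → [ĩ]
Rule 1: /i/ before nasal /n/ → [ĩ]
After rule 1: totʃĩmĩnu
Rule 2: no segment meets the rule's conditions; no change.

[totʃĩmĩnu]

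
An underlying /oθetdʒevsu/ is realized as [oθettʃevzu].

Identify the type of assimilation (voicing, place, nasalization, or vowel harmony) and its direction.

/dʒ/→[tʃ] /s/→[z].
Each target copies a feature from the preceding segment, so the direction is progressive.

voicing assimilation, progressive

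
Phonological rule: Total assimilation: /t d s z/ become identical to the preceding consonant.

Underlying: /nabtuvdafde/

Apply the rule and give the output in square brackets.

/t/ after /b/ → [b] (total assimilation)
/d/ after /v/ → [v] (total assimilation)
/d/ after /f/ → [f] (total assimilation)

[nabbuvvaffe]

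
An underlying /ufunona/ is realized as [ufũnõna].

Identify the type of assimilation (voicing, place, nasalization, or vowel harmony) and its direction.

/u/→[ũ] /o/→[õ].
Each target copies a feature from the following segment, so the direction is regressive.

nasalization, regressive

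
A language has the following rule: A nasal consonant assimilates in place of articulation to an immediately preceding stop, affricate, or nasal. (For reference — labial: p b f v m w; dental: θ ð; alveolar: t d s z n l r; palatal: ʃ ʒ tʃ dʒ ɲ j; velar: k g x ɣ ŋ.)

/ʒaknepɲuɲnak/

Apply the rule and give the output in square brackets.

/n/ after /k/ (velar) → [ŋ]
/ɲ/ after /p/ (labial) → [m]
/n/ after /ɲ/ (palatal) → [ɲ]

[ʒakŋepmuɲɲak]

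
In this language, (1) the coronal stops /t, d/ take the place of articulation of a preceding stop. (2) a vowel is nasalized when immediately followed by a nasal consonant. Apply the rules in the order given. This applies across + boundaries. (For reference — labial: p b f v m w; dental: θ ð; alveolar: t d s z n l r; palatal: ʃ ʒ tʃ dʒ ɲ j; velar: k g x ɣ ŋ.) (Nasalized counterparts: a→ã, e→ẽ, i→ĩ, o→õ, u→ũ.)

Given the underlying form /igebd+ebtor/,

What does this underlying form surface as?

Rule 1: /d/ after /b/ (labial) → [b]
Rule 1: /t/ after /b/ (labial) → [p]
After rule 1: igebb+ebpor
Rule 2: no segment meets the rule's conditions; no change.

[igebb+ebpor]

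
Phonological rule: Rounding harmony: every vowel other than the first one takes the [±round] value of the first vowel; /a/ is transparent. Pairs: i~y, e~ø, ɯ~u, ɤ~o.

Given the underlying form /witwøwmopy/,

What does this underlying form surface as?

/ø/ harmonizes with /i/ ([-round]) → [e]
/o/ harmonizes with /i/ ([-round]) → [ɤ]
/y/ harmonizes with /i/ ([-round]) → [i]

[witwewmɤpi]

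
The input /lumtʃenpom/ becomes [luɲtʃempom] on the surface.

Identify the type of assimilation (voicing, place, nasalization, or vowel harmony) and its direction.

/m/→[ɲ] /n/→[m].
Each target copies a feature from the following segment, so the direction is regressive.

place assimilation, regressive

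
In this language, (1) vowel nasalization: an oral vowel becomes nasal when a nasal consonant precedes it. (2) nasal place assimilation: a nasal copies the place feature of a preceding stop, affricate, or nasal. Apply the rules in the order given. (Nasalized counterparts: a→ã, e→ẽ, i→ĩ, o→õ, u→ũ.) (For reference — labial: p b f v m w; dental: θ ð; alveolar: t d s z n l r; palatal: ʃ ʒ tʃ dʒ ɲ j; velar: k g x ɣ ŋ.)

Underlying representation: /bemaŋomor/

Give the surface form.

[bemãŋõmõr]

Rule 1: /a/ after nasal /m/ → [ã]
Rule 1: /o/ after nasal /ŋ/ → [õ]
Rule 1: /o/ after nasal /m/ → [õ]
After rule 1: bemãŋõmõr
Rule 2: no segment meets the rule's conditions; no change.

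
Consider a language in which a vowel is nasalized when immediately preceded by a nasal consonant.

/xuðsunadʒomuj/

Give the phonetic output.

/a/ after nasal /n/ → [ã]
/u/ after nasal /m/ → [ũ]

[xuðsunãdʒomũj]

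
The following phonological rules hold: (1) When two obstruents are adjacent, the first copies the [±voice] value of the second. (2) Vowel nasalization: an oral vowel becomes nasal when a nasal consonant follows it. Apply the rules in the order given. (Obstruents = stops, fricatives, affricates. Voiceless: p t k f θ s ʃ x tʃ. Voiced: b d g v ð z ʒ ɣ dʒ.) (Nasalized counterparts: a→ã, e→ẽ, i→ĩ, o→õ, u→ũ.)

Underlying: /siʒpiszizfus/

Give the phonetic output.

[siʃpizzisfus]

Rule 1: /ʒ/ before /p/ (voiceless) → [ʃ]
Rule 1: /s/ before /z/ (voiced) → [z]
Rule 1: /z/ before /f/ (voiceless) → [s]
After rule 1: siʃpizzisfus
Rule 2: no segment meets the rule's conditions; no change.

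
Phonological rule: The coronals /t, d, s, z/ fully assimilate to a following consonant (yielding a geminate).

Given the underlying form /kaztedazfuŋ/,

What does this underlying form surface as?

/z/ before /t/ → [t] (total assimilation)
/z/ before /f/ → [f] (total assimilation)

[kattedaffuŋ]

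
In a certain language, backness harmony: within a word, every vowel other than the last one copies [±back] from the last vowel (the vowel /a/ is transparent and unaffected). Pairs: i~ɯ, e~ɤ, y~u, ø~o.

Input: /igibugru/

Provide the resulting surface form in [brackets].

/i/ harmonizes with /u/ ([+back]) → [ɯ]
/i/ harmonizes with /u/ ([+back]) → [ɯ]

[ɯgɯbugru]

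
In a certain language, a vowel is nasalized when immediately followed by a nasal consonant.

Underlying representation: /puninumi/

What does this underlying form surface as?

[pũnĩnũmi]

/u/ before nasal /n/ → [ũ]
/i/ before nasal /n/ → [ĩ]
/u/ before nasal /m/ → [ũ]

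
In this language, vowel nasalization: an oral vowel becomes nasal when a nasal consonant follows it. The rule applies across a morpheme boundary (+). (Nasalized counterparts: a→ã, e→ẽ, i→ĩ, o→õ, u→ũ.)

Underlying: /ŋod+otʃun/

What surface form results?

/u/ before nasal /n/ → [ũ]

[ŋod+otʃũn]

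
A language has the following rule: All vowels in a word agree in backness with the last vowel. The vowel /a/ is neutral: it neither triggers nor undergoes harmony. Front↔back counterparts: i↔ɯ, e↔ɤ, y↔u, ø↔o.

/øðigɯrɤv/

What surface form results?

/ø/ harmonizes with /ɤ/ ([+back]) → [o]
/i/ harmonizes with /ɤ/ ([+back]) → [ɯ]

[oðɯgɯrɤv]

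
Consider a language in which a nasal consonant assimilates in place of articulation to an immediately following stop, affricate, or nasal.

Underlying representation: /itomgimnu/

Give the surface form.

/m/ before /g/ (velar) → [ŋ]
/m/ before /n/ (alveolar) → [n]

[itoŋginnu]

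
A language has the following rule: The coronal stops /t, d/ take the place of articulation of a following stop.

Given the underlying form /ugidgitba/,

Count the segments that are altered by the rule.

/d/ before /g/ (velar) → [g]
/t/ before /b/ (labial) → [p]
2 segments change.

2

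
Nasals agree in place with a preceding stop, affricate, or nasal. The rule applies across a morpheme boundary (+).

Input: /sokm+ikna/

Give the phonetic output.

[sokŋ+ikŋa]

/m/ after /k/ (velar) → [ŋ]
/n/ after /k/ (velar) → [ŋ]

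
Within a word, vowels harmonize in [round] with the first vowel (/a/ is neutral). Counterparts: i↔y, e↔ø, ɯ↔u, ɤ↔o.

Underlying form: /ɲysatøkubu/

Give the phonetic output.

no segment meets the rule's conditions; no change.

[ɲysatøkubu]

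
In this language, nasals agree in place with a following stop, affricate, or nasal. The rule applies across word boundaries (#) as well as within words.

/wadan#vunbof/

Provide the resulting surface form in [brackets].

/n/ before /b/ (labial) → [m]

[wadan#vumbof]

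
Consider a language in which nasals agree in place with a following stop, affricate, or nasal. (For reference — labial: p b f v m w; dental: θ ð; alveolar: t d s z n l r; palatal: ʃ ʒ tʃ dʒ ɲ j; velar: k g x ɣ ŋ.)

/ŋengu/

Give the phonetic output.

[ŋeŋgu]

/n/ before /g/ (velar) → [ŋ]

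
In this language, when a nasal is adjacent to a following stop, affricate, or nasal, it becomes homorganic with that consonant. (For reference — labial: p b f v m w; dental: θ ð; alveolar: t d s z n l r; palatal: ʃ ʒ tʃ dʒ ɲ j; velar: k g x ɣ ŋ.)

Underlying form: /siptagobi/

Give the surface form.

[siptagobi]

no segment meets the rule's conditions; no change.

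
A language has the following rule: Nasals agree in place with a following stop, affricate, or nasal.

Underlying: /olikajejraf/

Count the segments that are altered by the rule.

No segment meets the rule's conditions.

0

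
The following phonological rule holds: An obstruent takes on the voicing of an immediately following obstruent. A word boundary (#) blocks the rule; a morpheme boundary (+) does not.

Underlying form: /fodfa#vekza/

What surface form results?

[fotfa#vegza]

/d/ before /f/ (voiceless) → [t]
/k/ before /z/ (voiced) → [g]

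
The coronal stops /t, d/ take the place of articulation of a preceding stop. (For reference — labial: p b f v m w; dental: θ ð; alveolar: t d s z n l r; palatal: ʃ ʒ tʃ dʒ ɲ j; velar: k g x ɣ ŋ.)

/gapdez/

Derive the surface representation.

[gapbez]

/d/ after /p/ (labial) → [b]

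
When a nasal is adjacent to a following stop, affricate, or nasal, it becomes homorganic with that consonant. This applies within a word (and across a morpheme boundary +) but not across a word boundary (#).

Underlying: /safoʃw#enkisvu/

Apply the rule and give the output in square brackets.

[safoʃw#eŋkisvu]

/n/ before /k/ (velar) → [ŋ]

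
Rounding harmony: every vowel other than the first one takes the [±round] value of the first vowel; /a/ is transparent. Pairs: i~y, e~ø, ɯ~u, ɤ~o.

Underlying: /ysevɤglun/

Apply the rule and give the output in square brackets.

[ysøvoglun]

/e/ harmonizes with /y/ ([+round]) → [ø]
/ɤ/ harmonizes with /y/ ([+round]) → [o]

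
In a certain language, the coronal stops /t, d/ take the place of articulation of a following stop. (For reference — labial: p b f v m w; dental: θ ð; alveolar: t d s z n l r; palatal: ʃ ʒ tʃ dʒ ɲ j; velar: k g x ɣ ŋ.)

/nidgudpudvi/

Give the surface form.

/d/ before /g/ (velar) → [g]
/d/ before /p/ (labial) → [b]

[niggubpudvi]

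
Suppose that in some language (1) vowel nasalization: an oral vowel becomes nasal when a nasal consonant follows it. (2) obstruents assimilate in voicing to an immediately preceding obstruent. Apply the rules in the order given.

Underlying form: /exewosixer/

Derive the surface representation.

[exewosixer]

Rule 1: no segment meets the rule's conditions; no change.
After rule 1: exewosixer
Rule 2: no segment meets the rule's conditions; no change.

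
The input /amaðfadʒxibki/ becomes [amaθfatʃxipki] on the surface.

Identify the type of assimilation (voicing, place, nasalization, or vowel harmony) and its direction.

/ð/→[θ] /dʒ/→[tʃ] /b/→[p].
Each target copies a feature from the following segment, so the direction is regressive.

voicing assimilation, regressive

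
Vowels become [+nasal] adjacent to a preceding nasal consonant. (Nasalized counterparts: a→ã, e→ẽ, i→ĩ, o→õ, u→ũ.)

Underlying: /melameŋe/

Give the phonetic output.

[mẽlamẽŋẽ]

/e/ after nasal /m/ → [ẽ]
/e/ after nasal /m/ → [ẽ]
/e/ after nasal /ŋ/ → [ẽ]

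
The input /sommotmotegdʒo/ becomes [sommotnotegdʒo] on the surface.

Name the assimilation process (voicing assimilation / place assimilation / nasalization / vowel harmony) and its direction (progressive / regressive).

/m/→[n].
Each target copies a feature from the preceding segment, so the direction is progressive.

place assimilation, progressive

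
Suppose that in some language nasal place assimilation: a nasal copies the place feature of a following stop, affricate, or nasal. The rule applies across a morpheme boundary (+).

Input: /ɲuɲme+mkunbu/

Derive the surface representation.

[ɲumme+ŋkumbu]

/ɲ/ before /m/ (labial) → [m]
/m/ before /k/ (velar) → [ŋ]
/n/ before /b/ (labial) → [m]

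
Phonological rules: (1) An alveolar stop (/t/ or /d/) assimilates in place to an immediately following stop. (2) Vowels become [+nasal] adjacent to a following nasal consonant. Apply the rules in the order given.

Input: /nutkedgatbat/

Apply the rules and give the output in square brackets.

Rule 1: /t/ before /k/ (velar) → [k]
Rule 1: /d/ before /g/ (velar) → [g]
Rule 1: /t/ before /b/ (labial) → [p]
After rule 1: nukkeggapbat
Rule 2: no segment meets the rule's conditions; no change.

[nukkeggapbat]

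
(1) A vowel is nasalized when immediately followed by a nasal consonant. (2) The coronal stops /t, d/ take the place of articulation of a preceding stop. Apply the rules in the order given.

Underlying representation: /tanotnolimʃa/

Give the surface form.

[tãnotnolĩmʃa]

Rule 1: /a/ before nasal /n/ → [ã]
Rule 1: /i/ before nasal /m/ → [ĩ]
After rule 1: tãnotnolĩmʃa
Rule 2: no segment meets the rule's conditions; no change.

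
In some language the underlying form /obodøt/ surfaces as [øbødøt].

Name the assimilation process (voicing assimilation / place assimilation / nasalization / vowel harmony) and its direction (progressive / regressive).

vowel harmony, regressive

/o/→[ø] /o/→[ø].
Vowels agree with the last vowel, so the harmony is regressive.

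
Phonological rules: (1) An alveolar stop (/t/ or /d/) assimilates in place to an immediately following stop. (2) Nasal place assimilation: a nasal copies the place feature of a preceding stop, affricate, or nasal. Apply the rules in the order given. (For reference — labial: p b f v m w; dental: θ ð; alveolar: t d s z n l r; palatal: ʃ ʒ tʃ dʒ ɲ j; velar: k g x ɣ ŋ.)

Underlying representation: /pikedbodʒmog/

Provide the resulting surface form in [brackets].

[pikebbodʒɲog]

Rule 1: /d/ before /b/ (labial) → [b]
After rule 1: pikebbodʒmog
Rule 2: /m/ after /dʒ/ (palatal) → [ɲ]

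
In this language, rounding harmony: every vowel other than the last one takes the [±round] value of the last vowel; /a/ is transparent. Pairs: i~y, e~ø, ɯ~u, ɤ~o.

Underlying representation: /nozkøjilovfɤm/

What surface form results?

[nɤzkejilɤvfɤm]

/o/ harmonizes with /ɤ/ ([-round]) → [ɤ]
/ø/ harmonizes with /ɤ/ ([-round]) → [e]
/o/ harmonizes with /ɤ/ ([-round]) → [ɤ]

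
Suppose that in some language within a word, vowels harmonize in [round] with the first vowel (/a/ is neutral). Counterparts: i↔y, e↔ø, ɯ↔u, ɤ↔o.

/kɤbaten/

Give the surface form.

[kɤbaten]

no segment meets the rule's conditions; no change.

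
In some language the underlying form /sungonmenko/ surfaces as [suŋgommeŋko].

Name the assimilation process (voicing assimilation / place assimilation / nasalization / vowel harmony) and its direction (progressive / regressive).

place assimilation, regressive

/n/→[ŋ] /n/→[m] /n/→[ŋ].
Each target copies a feature from the following segment, so the direction is regressive.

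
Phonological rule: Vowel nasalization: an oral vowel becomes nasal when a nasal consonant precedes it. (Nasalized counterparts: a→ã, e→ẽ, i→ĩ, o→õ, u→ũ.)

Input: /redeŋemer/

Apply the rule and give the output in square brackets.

[redeŋẽmẽr]

/e/ after nasal /ŋ/ → [ẽ]
/e/ after nasal /m/ → [ẽ]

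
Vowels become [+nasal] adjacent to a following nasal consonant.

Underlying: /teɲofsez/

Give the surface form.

/e/ before nasal /ɲ/ → [ẽ]

[tẽɲofsez]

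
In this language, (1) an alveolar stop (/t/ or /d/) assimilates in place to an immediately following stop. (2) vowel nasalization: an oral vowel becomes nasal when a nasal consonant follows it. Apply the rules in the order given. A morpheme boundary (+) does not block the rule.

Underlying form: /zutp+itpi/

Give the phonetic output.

[zupp+ippi]

Rule 1: /t/ before /p/ (labial) → [p]
Rule 1: /t/ before /p/ (labial) → [p]
After rule 1: zupp+ippi
Rule 2: no segment meets the rule's conditions; no change.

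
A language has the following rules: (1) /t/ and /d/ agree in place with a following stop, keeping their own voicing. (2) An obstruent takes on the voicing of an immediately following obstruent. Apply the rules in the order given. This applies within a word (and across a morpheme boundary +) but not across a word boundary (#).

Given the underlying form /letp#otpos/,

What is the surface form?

Rule 1: /t/ before /p/ (labial) → [p]
Rule 1: /t/ before /p/ (labial) → [p]
After rule 1: lepp#oppos
Rule 2: no segment meets the rule's conditions; no change.

[lepp#oppos]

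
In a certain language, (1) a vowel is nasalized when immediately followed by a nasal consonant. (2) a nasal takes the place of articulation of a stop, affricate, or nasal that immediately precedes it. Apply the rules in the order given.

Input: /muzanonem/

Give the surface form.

Rule 1: /a/ before nasal /n/ → [ã]
Rule 1: /o/ before nasal /n/ → [õ]
Rule 1: /e/ before nasal /m/ → [ẽ]
After rule 1: muzãnõnẽm
Rule 2: no segment meets the rule's conditions; no change.

[muzãnõnẽm]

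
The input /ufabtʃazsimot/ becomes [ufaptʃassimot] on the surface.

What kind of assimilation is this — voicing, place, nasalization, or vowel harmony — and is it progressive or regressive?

voicing assimilation, regressive

/b/→[p] /z/→[s].
Each target copies a feature from the following segment, so the direction is regressive.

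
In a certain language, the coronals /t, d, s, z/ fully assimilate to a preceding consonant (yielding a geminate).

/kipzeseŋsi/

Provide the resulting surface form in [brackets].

[kippeseŋŋi]

/z/ after /p/ → [p] (total assimilation)
/s/ after /ŋ/ → [ŋ] (total assimilation)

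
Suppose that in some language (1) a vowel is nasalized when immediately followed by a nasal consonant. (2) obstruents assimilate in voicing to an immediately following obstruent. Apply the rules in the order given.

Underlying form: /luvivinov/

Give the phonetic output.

Rule 1: /i/ before nasal /n/ → [ĩ]
After rule 1: luvivĩnov
Rule 2: no segment meets the rule's conditions; no change.

[luvivĩnov]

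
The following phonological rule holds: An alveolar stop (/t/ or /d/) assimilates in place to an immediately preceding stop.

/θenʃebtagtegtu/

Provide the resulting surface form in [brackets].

[θenʃebpagkegku]

/t/ after /b/ (labial) → [p]
/t/ after /g/ (velar) → [k]
/t/ after /g/ (velar) → [k]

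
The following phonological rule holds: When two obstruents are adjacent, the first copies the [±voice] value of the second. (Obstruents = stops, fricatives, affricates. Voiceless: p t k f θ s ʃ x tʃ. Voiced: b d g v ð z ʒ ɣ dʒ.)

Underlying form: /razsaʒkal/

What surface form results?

[rassaʃkal]

/z/ before /s/ (voiceless) → [s]
/ʒ/ before /k/ (voiceless) → [ʃ]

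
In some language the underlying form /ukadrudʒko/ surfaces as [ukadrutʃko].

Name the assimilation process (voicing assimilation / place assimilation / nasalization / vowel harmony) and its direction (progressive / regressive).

/dʒ/→[tʃ].
Each target copies a feature from the following segment, so the direction is regressive.

voicing assimilation, regressive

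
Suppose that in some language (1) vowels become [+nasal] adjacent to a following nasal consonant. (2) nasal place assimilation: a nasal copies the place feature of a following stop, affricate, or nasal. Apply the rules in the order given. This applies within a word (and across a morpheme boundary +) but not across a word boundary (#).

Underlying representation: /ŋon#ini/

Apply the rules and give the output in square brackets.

Rule 1: /o/ before nasal /n/ → [õ]
Rule 1: /i/ before nasal /n/ → [ĩ]
After rule 1: ŋõn#ĩni
Rule 2: no segment meets the rule's conditions; no change.

[ŋõn#ĩni]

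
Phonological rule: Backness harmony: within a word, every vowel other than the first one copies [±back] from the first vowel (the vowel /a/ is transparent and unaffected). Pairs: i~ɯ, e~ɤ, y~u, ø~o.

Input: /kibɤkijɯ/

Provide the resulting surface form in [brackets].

[kibekiji]

/ɤ/ harmonizes with /i/ ([-back]) → [e]
/ɯ/ harmonizes with /i/ ([-back]) → [i]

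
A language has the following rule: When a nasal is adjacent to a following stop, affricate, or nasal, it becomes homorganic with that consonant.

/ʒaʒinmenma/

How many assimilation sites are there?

/n/ before /m/ (labial) → [m]
/n/ before /m/ (labial) → [m]
2 segments change.

2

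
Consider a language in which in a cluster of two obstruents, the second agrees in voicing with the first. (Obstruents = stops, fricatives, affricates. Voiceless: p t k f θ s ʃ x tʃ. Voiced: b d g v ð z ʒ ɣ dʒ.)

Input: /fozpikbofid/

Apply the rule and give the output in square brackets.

/p/ after /z/ (voiced) → [b]
/b/ after /k/ (voiceless) → [p]

[fozbikpofid]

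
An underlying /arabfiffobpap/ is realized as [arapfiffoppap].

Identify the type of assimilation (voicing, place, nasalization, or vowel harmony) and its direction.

/b/→[p] /b/→[p].
Each target copies a feature from the following segment, so the direction is regressive.

voicing assimilation, regressive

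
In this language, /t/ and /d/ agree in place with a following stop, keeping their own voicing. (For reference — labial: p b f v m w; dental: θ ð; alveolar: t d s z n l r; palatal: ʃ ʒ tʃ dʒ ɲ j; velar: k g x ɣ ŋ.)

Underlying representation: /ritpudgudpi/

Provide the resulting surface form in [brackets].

/t/ before /p/ (labial) → [p]
/d/ before /g/ (velar) → [g]
/d/ before /p/ (labial) → [b]

[rippuggubpi]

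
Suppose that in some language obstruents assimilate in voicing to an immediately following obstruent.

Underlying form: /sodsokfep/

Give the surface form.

[sotsokfep]

/d/ before /s/ (voiceless) → [t]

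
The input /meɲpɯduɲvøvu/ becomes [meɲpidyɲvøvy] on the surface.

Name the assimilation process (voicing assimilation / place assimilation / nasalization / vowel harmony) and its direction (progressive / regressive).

/ɯ/→[i] /u/→[y] /u/→[y].
Vowels agree with the first vowel, so the harmony is progressive.

vowel harmony, progressive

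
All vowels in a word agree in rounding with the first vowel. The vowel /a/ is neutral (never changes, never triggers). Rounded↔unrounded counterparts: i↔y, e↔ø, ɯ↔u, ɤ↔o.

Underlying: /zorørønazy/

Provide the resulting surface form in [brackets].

[zorørønazy]

no segment meets the rule's conditions; no change.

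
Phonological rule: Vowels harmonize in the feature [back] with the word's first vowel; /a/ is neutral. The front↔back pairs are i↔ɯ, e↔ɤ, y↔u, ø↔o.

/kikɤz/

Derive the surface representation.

/ɤ/ harmonizes with /i/ ([-back]) → [e]

[kikez]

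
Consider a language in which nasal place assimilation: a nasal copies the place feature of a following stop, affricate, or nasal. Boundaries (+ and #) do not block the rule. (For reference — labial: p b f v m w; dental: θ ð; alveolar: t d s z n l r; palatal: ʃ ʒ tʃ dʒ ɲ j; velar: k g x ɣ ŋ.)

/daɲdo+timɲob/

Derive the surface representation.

[dando+tiɲɲob]

/ɲ/ before /d/ (alveolar) → [n]
/m/ before /ɲ/ (palatal) → [ɲ]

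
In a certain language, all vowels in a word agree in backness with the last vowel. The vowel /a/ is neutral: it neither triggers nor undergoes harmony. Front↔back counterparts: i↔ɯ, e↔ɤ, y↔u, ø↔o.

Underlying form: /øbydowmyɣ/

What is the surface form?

/o/ harmonizes with /y/ ([-back]) → [ø]

[øbydøwmyɣ]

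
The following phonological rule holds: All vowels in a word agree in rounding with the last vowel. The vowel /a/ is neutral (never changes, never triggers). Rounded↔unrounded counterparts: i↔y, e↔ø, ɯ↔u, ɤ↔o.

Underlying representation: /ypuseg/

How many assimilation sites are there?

/y/ harmonizes with /e/ ([-round]) → [i]
/u/ harmonizes with /e/ ([-round]) → [ɯ]
2 segments change.

2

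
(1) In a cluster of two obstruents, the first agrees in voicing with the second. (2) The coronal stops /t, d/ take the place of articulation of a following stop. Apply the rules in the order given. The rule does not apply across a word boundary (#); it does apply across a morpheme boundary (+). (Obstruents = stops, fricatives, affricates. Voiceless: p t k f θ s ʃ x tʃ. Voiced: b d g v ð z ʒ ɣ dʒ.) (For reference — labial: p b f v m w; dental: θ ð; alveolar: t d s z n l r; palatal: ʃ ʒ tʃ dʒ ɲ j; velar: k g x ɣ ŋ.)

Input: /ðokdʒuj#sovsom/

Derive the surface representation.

Rule 1: /k/ before /dʒ/ (voiced) → [g]
Rule 1: /v/ before /s/ (voiceless) → [f]
After rule 1: ðogdʒuj#sofsom
Rule 2: no segment meets the rule's conditions; no change.

[ðogdʒuj#sofsom]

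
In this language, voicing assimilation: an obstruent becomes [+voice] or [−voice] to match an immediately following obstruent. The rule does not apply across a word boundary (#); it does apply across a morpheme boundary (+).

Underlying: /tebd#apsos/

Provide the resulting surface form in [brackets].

[tebd#apsos]

no segment meets the rule's conditions; no change.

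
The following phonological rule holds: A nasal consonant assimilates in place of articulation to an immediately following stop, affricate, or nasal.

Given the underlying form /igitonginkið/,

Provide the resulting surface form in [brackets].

/n/ before /g/ (velar) → [ŋ]
/n/ before /k/ (velar) → [ŋ]

[igitoŋgiŋkið]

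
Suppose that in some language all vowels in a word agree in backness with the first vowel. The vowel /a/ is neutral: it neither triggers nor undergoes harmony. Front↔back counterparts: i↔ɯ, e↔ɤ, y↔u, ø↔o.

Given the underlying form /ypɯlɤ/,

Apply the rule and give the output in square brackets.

/ɯ/ harmonizes with /y/ ([-back]) → [i]
/ɤ/ harmonizes with /y/ ([-back]) → [e]

[ypile]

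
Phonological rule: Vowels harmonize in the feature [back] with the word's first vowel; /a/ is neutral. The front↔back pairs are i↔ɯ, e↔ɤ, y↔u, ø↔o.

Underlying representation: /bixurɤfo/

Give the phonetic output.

[bixyrefø]

/u/ harmonizes with /i/ ([-back]) → [y]
/ɤ/ harmonizes with /i/ ([-back]) → [e]
/o/ harmonizes with /i/ ([-back]) → [ø]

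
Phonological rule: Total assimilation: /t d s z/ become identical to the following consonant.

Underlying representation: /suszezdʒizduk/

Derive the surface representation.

[suzzedʒdʒidduk]

/s/ before /z/ → [z] (total assimilation)
/z/ before /dʒ/ → [dʒ] (total assimilation)
/z/ before /d/ → [d] (total assimilation)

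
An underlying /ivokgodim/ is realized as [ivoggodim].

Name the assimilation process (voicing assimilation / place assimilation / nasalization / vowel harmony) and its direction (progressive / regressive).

/k/→[g].
Each target copies a feature from the following segment, so the direction is regressive.

voicing assimilation, regressive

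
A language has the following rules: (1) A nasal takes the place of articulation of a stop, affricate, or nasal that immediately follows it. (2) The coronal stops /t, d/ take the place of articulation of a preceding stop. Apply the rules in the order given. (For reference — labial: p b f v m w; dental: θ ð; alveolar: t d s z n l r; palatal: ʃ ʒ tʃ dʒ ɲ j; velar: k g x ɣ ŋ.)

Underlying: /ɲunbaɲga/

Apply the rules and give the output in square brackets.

[ɲumbaŋga]

Rule 1: /n/ before /b/ (labial) → [m]
Rule 1: /ɲ/ before /g/ (velar) → [ŋ]
After rule 1: ɲumbaŋga
Rule 2: no segment meets the rule's conditions; no change.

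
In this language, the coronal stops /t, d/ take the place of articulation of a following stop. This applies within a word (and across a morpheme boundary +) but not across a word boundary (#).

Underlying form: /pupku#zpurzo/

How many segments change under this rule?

No segment meets the rule's conditions.

0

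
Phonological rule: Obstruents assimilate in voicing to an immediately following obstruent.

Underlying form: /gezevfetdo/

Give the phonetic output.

/v/ before /f/ (voiceless) → [f]
/t/ before /d/ (voiced) → [d]

[gezeffeddo]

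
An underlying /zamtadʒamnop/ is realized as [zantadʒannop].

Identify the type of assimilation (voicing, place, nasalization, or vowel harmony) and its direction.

/m/→[n] /m/→[n].
Each target copies a feature from the following segment, so the direction is regressive.

place assimilation, regressive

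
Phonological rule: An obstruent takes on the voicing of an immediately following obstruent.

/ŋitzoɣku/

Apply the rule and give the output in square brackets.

[ŋidzoxku]

/t/ before /z/ (voiced) → [d]
/ɣ/ before /k/ (voiceless) → [x]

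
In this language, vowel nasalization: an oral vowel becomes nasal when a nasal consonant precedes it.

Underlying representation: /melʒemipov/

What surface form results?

[mẽlʒemĩpov]

/e/ after nasal /m/ → [ẽ]
/i/ after nasal /m/ → [ĩ]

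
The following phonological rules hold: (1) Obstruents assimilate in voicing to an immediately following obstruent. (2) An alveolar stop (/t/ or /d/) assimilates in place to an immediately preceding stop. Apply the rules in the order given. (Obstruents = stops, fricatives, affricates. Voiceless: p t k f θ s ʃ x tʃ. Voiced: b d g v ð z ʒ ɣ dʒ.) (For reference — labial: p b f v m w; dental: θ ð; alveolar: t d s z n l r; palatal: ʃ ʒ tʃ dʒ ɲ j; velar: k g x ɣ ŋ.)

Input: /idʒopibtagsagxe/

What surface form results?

[idʒopippaksakxe]

Rule 1: /b/ before /t/ (voiceless) → [p]
Rule 1: /g/ before /s/ (voiceless) → [k]
Rule 1: /g/ before /x/ (voiceless) → [k]
After rule 1: idʒopiptaksakxe
Rule 2: /t/ after /p/ (labial) → [p]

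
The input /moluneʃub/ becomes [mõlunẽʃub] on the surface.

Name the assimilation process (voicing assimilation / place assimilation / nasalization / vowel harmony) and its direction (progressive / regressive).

nasalization, progressive

/o/→[õ] /e/→[ẽ].
Each target copies a feature from the preceding segment, so the direction is progressive.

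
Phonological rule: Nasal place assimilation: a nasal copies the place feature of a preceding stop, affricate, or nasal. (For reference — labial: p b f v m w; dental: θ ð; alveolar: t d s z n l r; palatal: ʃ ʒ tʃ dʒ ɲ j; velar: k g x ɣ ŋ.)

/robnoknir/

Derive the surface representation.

[robmokŋir]

/n/ after /b/ (labial) → [m]
/n/ after /k/ (velar) → [ŋ]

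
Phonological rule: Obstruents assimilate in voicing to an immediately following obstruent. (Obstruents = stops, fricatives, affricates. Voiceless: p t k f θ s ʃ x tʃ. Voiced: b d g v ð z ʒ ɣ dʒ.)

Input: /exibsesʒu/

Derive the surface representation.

/b/ before /s/ (voiceless) → [p]
/s/ before /ʒ/ (voiced) → [z]

[exipsezʒu]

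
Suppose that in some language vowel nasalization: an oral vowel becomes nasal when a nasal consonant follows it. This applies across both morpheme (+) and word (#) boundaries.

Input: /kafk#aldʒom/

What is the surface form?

/o/ before nasal /m/ → [õ]

[kafk#aldʒõm]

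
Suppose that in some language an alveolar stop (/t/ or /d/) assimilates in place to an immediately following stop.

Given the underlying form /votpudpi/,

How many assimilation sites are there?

2

/t/ before /p/ (labial) → [p]
/d/ before /p/ (labial) → [b]
2 segments change.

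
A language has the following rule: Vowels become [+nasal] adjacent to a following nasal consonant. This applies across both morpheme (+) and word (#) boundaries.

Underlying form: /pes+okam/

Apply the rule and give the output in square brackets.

/a/ before nasal /m/ → [ã]

[pes+okãm]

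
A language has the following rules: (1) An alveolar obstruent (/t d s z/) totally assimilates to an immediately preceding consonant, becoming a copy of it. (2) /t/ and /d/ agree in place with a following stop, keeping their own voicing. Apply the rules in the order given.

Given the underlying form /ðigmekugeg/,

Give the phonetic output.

Rule 1: no segment meets the rule's conditions; no change.
After rule 1: ðigmekugeg
Rule 2: no segment meets the rule's conditions; no change.

[ðigmekugeg]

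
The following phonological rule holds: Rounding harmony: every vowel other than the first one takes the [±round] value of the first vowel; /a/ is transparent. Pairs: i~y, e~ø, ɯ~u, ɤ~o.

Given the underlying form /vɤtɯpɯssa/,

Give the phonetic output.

[vɤtɯpɯssa]

no segment meets the rule's conditions; no change.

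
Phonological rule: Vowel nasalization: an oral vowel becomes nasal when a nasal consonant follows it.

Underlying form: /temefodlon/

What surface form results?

/e/ before nasal /m/ → [ẽ]
/o/ before nasal /n/ → [õ]

[tẽmefodlõn]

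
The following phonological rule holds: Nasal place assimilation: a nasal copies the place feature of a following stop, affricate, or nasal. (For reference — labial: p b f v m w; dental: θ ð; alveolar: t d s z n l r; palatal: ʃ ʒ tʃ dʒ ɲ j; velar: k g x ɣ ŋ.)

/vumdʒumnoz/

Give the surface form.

/m/ before /dʒ/ (palatal) → [ɲ]
/m/ before /n/ (alveolar) → [n]

[vuɲdʒunnoz]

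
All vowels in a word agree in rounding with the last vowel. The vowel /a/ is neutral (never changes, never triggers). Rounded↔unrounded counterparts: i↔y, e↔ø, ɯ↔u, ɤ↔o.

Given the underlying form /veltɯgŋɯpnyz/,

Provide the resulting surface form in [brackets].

/e/ harmonizes with /y/ ([+round]) → [ø]
/ɯ/ harmonizes with /y/ ([+round]) → [u]
/ɯ/ harmonizes with /y/ ([+round]) → [u]

[vøltugŋupnyz]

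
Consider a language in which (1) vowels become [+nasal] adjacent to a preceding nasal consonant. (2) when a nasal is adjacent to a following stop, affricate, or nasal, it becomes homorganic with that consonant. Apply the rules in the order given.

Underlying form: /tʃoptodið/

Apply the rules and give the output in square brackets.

[tʃoptodið]

Rule 1: no segment meets the rule's conditions; no change.
After rule 1: tʃoptodið
Rule 2: no segment meets the rule's conditions; no change.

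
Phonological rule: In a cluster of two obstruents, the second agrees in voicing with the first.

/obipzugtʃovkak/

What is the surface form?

[obipsugdʒovgak]

/z/ after /p/ (voiceless) → [s]
/tʃ/ after /g/ (voiced) → [dʒ]
/k/ after /v/ (voiced) → [g]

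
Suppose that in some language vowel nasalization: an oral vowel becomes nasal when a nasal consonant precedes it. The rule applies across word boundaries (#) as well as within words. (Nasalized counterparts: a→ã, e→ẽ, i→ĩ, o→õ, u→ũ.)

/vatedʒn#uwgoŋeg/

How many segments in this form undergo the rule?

/u/ after nasal /n/ → [ũ]
/e/ after nasal /ŋ/ → [ẽ]
2 segments change.

2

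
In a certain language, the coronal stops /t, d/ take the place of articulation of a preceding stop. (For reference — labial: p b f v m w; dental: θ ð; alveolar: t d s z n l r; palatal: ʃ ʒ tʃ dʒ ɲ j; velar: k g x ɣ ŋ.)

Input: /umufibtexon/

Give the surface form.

[umufibpexon]

/t/ after /b/ (labial) → [p]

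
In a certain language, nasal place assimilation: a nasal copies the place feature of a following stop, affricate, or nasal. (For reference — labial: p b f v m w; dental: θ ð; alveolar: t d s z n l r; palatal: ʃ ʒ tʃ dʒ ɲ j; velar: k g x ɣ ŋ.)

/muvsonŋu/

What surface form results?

[muvsoŋŋu]

/n/ before /ŋ/ (velar) → [ŋ]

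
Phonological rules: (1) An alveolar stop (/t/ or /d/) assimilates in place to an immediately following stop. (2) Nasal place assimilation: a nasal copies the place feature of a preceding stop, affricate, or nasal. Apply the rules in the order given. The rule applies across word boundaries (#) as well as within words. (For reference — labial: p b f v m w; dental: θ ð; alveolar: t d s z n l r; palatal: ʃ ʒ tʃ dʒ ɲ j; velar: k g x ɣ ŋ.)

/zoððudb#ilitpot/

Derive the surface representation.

Rule 1: /d/ before /b/ (labial) → [b]
Rule 1: /t/ before /p/ (labial) → [p]
After rule 1: zoððubb#ilippot
Rule 2: no segment meets the rule's conditions; no change.

[zoððubb#ilippot]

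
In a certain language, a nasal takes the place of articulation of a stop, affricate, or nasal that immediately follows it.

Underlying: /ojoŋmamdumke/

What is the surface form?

/ŋ/ before /m/ (labial) → [m]
/m/ before /d/ (alveolar) → [n]
/m/ before /k/ (velar) → [ŋ]

[ojommanduŋke]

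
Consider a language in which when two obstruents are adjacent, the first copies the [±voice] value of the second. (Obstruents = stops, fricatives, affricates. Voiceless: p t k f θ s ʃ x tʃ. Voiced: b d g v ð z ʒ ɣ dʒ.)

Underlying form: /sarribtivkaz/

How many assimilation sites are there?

/b/ before /t/ (voiceless) → [p]
/v/ before /k/ (voiceless) → [f]
2 segments change.

2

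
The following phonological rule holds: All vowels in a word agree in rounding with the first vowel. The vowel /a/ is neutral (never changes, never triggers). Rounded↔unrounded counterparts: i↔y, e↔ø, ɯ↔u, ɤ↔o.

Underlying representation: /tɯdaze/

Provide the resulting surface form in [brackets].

no segment meets the rule's conditions; no change.

[tɯdaze]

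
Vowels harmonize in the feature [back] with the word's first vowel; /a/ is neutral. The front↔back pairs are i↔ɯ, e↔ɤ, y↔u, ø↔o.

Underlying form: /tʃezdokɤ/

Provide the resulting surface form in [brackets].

/o/ harmonizes with /e/ ([-back]) → [ø]
/ɤ/ harmonizes with /e/ ([-back]) → [e]

[tʃezdøke]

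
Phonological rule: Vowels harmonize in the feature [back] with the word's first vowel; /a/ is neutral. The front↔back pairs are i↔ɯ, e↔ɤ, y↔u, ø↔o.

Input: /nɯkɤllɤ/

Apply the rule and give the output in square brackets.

no segment meets the rule's conditions; no change.

[nɯkɤllɤ]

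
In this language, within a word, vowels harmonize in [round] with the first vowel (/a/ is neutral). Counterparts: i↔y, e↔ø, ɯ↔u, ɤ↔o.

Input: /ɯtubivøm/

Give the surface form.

/u/ harmonizes with /ɯ/ ([-round]) → [ɯ]
/ø/ harmonizes with /ɯ/ ([-round]) → [e]

[ɯtɯbivem]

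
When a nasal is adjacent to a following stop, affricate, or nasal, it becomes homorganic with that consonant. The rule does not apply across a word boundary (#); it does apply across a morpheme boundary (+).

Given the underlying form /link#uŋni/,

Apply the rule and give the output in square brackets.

[liŋk#unni]

/n/ before /k/ (velar) → [ŋ]
/ŋ/ before /n/ (alveolar) → [n]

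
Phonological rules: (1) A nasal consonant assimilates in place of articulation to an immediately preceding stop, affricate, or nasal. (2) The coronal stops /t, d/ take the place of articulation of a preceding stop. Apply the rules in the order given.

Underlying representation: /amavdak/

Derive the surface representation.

[amavdak]

Rule 1: no segment meets the rule's conditions; no change.
After rule 1: amavdak
Rule 2: no segment meets the rule's conditions; no change.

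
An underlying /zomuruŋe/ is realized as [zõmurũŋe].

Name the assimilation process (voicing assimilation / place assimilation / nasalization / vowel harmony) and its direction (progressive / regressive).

/o/→[õ] /u/→[ũ].
Each target copies a feature from the following segment, so the direction is regressive.

nasalization, regressive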